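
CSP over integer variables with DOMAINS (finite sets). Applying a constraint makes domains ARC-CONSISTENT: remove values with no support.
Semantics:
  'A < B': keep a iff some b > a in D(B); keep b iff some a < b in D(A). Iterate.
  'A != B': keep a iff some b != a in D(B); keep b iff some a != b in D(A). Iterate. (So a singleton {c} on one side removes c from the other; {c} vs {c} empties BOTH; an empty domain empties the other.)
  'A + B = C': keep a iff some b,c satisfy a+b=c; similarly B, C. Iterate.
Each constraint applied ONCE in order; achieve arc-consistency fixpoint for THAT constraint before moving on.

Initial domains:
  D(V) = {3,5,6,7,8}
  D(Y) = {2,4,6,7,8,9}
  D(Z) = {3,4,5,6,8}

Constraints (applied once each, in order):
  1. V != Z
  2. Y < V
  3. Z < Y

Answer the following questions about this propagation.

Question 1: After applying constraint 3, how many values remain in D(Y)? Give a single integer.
Answer: 3

Derivation:
Constraint 1 (V != Z) on D(V)={3,5,6,7,8} D(Z)={3,4,5,6,8}: no change
Constraint 2 (Y < V) on D(Y)={2,4,6,7,8,9} D(V)={3,5,6,7,8}: Y {2,4,6,7,8,9}->{2,4,6,7}
Constraint 3 (Z < Y) on D(Z)={3,4,5,6,8} D(Y)={2,4,6,7}: Z {3,4,5,6,8}->{3,4,5,6}; Y {2,4,6,7}->{4,6,7}
So after constraint 3: D(Y)={4,6,7}, size = 3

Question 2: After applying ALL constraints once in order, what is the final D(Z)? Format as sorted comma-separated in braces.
Answer: {3,4,5,6}

Derivation:
Constraint 1 (V != Z) on D(V)={3,5,6,7,8} D(Z)={3,4,5,6,8}: no change
Constraint 2 (Y < V) on D(Y)={2,4,6,7,8,9} D(V)={3,5,6,7,8}: Y {2,4,6,7,8,9}->{2,4,6,7}
Constraint 3 (Z < Y) on D(Z)={3,4,5,6,8} D(Y)={2,4,6,7}: Z {3,4,5,6,8}->{3,4,5,6}; Y {2,4,6,7}->{4,6,7}
So after all 3 constraints: D(Z) = {3,4,5,6}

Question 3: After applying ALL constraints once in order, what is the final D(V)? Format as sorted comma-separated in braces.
Answer: {3,5,6,7,8}

Derivation:
Constraint 1 (V != Z) on D(V)={3,5,6,7,8} D(Z)={3,4,5,6,8}: no change
Constraint 2 (Y < V) on D(Y)={2,4,6,7,8,9} D(V)={3,5,6,7,8}: Y {2,4,6,7,8,9}->{2,4,6,7}
Constraint 3 (Z < Y) on D(Z)={3,4,5,6,8} D(Y)={2,4,6,7}: Z {3,4,5,6,8}->{3,4,5,6}; Y {2,4,6,7}->{4,6,7}
So after all 3 constraints: D(V) = {3,5,6,7,8}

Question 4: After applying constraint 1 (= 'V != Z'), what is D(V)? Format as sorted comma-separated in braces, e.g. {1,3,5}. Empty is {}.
Answer: {3,5,6,7,8}

Derivation:
Constraint 1 (V != Z) on D(V)={3,5,6,7,8} D(Z)={3,4,5,6,8}: no change
So after constraint 1: D(V) = {3,5,6,7,8}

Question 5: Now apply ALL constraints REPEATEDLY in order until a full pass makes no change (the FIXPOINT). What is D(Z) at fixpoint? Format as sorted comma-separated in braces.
Answer: {3,4,5,6}

Derivation:
pass 0 (initial): D(Z)={3,4,5,6,8}
pass 1: Y {2,4,6,7,8,9}->{4,6,7}; Z {3,4,5,6,8}->{3,4,5,6}
pass 2: V {3,5,6,7,8}->{5,6,7,8}
pass 3: no change
Fixpoint after 3 passes: D(Z) = {3,4,5,6}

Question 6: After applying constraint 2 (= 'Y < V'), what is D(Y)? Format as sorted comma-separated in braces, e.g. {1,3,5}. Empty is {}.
Constraint 1 (V != Z) on D(V)={3,5,6,7,8} D(Z)={3,4,5,6,8}: no change
Constraint 2 (Y < V) on D(Y)={2,4,6,7,8,9} D(V)={3,5,6,7,8}: Y {2,4,6,7,8,9}->{2,4,6,7}
So after constraint 2: D(Y) = {2,4,6,7}

Answer: {2,4,6,7}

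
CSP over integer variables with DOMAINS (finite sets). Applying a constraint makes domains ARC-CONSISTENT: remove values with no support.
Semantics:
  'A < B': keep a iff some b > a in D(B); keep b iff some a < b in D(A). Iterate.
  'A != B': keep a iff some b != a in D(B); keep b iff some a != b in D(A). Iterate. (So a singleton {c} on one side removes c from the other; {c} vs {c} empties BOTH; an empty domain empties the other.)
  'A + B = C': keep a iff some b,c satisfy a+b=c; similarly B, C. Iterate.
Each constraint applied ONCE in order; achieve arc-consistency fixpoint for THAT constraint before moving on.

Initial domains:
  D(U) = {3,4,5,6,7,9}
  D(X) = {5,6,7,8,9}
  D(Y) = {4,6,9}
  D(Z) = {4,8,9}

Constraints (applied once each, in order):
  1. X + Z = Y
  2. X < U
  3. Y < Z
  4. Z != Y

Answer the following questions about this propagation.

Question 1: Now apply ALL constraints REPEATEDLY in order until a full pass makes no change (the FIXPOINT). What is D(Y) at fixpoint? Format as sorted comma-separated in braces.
pass 0 (initial): D(Y)={4,6,9}
pass 1: U {3,4,5,6,7,9}->{6,7,9}; X {5,6,7,8,9}->{5}; Y {4,6,9}->{}; Z {4,8,9}->{}
pass 2: U {6,7,9}->{}; X {5}->{}
pass 3: no change
Fixpoint after 3 passes: D(Y) = {}

Answer: {}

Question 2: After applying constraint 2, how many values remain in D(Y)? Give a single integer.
Answer: 1

Derivation:
Constraint 1 (X + Z = Y) on D(X)={5,6,7,8,9} D(Z)={4,8,9} D(Y)={4,6,9}: X {5,6,7,8,9}->{5}; Z {4,8,9}->{4}; Y {4,6,9}->{9}
Constraint 2 (X < U) on D(X)={5} D(U)={3,4,5,6,7,9}: U {3,4,5,6,7,9}->{6,7,9}
So after constraint 2: D(Y)={9}, size = 1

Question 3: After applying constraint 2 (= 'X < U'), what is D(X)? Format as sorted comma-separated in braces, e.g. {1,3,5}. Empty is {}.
Constraint 1 (X + Z = Y) on D(X)={5,6,7,8,9} D(Z)={4,8,9} D(Y)={4,6,9}: X {5,6,7,8,9}->{5}; Z {4,8,9}->{4}; Y {4,6,9}->{9}
Constraint 2 (X < U) on D(X)={5} D(U)={3,4,5,6,7,9}: U {3,4,5,6,7,9}->{6,7,9}
So after constraint 2: D(X) = {5}

Answer: {5}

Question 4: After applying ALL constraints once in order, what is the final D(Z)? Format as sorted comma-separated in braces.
Answer: {}

Derivation:
Constraint 1 (X + Z = Y) on D(X)={5,6,7,8,9} D(Z)={4,8,9} D(Y)={4,6,9}: X {5,6,7,8,9}->{5}; Z {4,8,9}->{4}; Y {4,6,9}->{9}
Constraint 2 (X < U) on D(X)={5} D(U)={3,4,5,6,7,9}: U {3,4,5,6,7,9}->{6,7,9}
Constraint 3 (Y < Z) on D(Y)={9} D(Z)={4}: Y {9}->{}; Z {4}->{}
Constraint 4 (Z != Y) on D(Z)={} D(Y)={}: no change
So after all 4 constraints: D(Z) = {}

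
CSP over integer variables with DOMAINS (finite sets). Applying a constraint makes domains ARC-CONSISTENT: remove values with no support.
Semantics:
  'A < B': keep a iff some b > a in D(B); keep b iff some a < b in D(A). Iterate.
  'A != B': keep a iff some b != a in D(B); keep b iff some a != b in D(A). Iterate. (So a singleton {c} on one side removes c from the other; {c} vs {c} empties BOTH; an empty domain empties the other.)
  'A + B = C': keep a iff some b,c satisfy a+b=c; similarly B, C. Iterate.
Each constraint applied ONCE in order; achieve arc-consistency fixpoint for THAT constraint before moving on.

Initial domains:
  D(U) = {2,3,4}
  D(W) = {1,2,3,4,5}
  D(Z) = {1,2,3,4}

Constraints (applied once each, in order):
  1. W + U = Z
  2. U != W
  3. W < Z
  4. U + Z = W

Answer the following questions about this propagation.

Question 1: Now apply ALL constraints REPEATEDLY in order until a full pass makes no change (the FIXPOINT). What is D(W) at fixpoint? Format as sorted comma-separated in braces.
Answer: {}

Derivation:
pass 0 (initial): D(W)={1,2,3,4,5}
pass 1: U {2,3,4}->{}; W {1,2,3,4,5}->{}; Z {1,2,3,4}->{}
pass 2: no change
Fixpoint after 2 passes: D(W) = {}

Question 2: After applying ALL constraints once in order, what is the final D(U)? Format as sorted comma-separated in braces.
Answer: {}

Derivation:
Constraint 1 (W + U = Z) on D(W)={1,2,3,4,5} D(U)={2,3,4} D(Z)={1,2,3,4}: W {1,2,3,4,5}->{1,2}; U {2,3,4}->{2,3}; Z {1,2,3,4}->{3,4}
Constraint 2 (U != W) on D(U)={2,3} D(W)={1,2}: no change
Constraint 3 (W < Z) on D(W)={1,2} D(Z)={3,4}: no change
Constraint 4 (U + Z = W) on D(U)={2,3} D(Z)={3,4} D(W)={1,2}: U {2,3}->{}; Z {3,4}->{}; W {1,2}->{}
So after all 4 constraints: D(U) = {}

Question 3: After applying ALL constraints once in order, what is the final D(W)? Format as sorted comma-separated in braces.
Constraint 1 (W + U = Z) on D(W)={1,2,3,4,5} D(U)={2,3,4} D(Z)={1,2,3,4}: W {1,2,3,4,5}->{1,2}; U {2,3,4}->{2,3}; Z {1,2,3,4}->{3,4}
Constraint 2 (U != W) on D(U)={2,3} D(W)={1,2}: no change
Constraint 3 (W < Z) on D(W)={1,2} D(Z)={3,4}: no change
Constraint 4 (U + Z = W) on D(U)={2,3} D(Z)={3,4} D(W)={1,2}: U {2,3}->{}; Z {3,4}->{}; W {1,2}->{}
So after all 4 constraints: D(W) = {}

Answer: {}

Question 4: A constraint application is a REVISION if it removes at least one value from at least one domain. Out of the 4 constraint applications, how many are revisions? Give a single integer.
Constraint 1 (W + U = Z) on D(W)={1,2,3,4,5} D(U)={2,3,4} D(Z)={1,2,3,4}: W {1,2,3,4,5}->{1,2}; U {2,3,4}->{2,3}; Z {1,2,3,4}->{3,4} => REVISION
Constraint 2 (U != W) on D(U)={2,3} D(W)={1,2}: no change => not a revision
Constraint 3 (W < Z) on D(W)={1,2} D(Z)={3,4}: no change => not a revision
Constraint 4 (U + Z = W) on D(U)={2,3} D(Z)={3,4} D(W)={1,2}: U {2,3}->{}; Z {3,4}->{}; W {1,2}->{} => REVISION
Total revisions = 2

Answer: 2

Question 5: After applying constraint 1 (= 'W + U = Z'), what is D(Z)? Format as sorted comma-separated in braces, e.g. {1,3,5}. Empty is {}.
Answer: {3,4}

Derivation:
Constraint 1 (W + U = Z) on D(W)={1,2,3,4,5} D(U)={2,3,4} D(Z)={1,2,3,4}: W {1,2,3,4,5}->{1,2}; U {2,3,4}->{2,3}; Z {1,2,3,4}->{3,4}
So after constraint 1: D(Z) = {3,4}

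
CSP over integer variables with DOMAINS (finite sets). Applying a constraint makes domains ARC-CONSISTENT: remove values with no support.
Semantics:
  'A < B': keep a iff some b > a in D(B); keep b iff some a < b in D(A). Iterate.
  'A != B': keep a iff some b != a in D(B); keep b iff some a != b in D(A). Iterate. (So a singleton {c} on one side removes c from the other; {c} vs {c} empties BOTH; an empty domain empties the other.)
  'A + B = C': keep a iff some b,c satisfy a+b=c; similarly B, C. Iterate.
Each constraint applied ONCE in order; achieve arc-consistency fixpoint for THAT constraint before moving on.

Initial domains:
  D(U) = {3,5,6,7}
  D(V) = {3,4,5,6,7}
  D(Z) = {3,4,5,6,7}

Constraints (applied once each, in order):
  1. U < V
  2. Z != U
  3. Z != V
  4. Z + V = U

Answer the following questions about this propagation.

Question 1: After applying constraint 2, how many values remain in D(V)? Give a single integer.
Constraint 1 (U < V) on D(U)={3,5,6,7} D(V)={3,4,5,6,7}: U {3,5,6,7}->{3,5,6}; V {3,4,5,6,7}->{4,5,6,7}
Constraint 2 (Z != U) on D(Z)={3,4,5,6,7} D(U)={3,5,6}: no change
So after constraint 2: D(V)={4,5,6,7}, size = 4

Answer: 4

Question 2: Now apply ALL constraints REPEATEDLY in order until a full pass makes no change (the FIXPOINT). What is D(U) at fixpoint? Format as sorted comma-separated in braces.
Answer: {}

Derivation:
pass 0 (initial): D(U)={3,5,6,7}
pass 1: U {3,5,6,7}->{}; V {3,4,5,6,7}->{}; Z {3,4,5,6,7}->{}
pass 2: no change
Fixpoint after 2 passes: D(U) = {}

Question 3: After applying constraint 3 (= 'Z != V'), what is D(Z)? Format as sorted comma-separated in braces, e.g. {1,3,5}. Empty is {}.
Answer: {3,4,5,6,7}

Derivation:
Constraint 1 (U < V) on D(U)={3,5,6,7} D(V)={3,4,5,6,7}: U {3,5,6,7}->{3,5,6}; V {3,4,5,6,7}->{4,5,6,7}
Constraint 2 (Z != U) on D(Z)={3,4,5,6,7} D(U)={3,5,6}: no change
Constraint 3 (Z != V) on D(Z)={3,4,5,6,7} D(V)={4,5,6,7}: no change
So after constraint 3: D(Z) = {3,4,5,6,7}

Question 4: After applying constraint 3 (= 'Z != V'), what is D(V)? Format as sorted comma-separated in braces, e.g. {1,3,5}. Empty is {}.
Constraint 1 (U < V) on D(U)={3,5,6,7} D(V)={3,4,5,6,7}: U {3,5,6,7}->{3,5,6}; V {3,4,5,6,7}->{4,5,6,7}
Constraint 2 (Z != U) on D(Z)={3,4,5,6,7} D(U)={3,5,6}: no change
Constraint 3 (Z != V) on D(Z)={3,4,5,6,7} D(V)={4,5,6,7}: no change
So after constraint 3: D(V) = {4,5,6,7}

Answer: {4,5,6,7}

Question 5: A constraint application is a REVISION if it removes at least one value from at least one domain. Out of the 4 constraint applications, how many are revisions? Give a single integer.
Answer: 2

Derivation:
Constraint 1 (U < V) on D(U)={3,5,6,7} D(V)={3,4,5,6,7}: U {3,5,6,7}->{3,5,6}; V {3,4,5,6,7}->{4,5,6,7} => REVISION
Constraint 2 (Z != U) on D(Z)={3,4,5,6,7} D(U)={3,5,6}: no change => not a revision
Constraint 3 (Z != V) on D(Z)={3,4,5,6,7} D(V)={4,5,6,7}: no change => not a revision
Constraint 4 (Z + V = U) on D(Z)={3,4,5,6,7} D(V)={4,5,6,7} D(U)={3,5,6}: Z {3,4,5,6,7}->{}; V {4,5,6,7}->{}; U {3,5,6}->{} => REVISION
Total revisions = 2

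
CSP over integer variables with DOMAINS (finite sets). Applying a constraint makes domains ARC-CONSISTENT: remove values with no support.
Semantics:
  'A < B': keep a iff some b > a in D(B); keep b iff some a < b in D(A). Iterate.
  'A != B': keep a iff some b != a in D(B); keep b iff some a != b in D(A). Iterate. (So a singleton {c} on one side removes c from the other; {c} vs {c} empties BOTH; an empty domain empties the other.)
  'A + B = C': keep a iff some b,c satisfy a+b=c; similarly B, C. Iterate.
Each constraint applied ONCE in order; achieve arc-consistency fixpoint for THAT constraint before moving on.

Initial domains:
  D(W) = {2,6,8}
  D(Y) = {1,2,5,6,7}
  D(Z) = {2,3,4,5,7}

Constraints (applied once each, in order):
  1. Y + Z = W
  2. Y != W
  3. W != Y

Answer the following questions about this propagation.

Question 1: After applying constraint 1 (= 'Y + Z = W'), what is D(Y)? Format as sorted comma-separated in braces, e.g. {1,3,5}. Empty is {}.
Answer: {1,2,5,6}

Derivation:
Constraint 1 (Y + Z = W) on D(Y)={1,2,5,6,7} D(Z)={2,3,4,5,7} D(W)={2,6,8}: Y {1,2,5,6,7}->{1,2,5,6}; W {2,6,8}->{6,8}
So after constraint 1: D(Y) = {1,2,5,6}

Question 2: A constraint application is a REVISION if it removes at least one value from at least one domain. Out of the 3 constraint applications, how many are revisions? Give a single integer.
Constraint 1 (Y + Z = W) on D(Y)={1,2,5,6,7} D(Z)={2,3,4,5,7} D(W)={2,6,8}: Y {1,2,5,6,7}->{1,2,5,6}; W {2,6,8}->{6,8} => REVISION
Constraint 2 (Y != W) on D(Y)={1,2,5,6} D(W)={6,8}: no change => not a revision
Constraint 3 (W != Y) on D(W)={6,8} D(Y)={1,2,5,6}: no change => not a revision
Total revisions = 1

Answer: 1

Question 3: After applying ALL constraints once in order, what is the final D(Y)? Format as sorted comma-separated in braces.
Answer: {1,2,5,6}

Derivation:
Constraint 1 (Y + Z = W) on D(Y)={1,2,5,6,7} D(Z)={2,3,4,5,7} D(W)={2,6,8}: Y {1,2,5,6,7}->{1,2,5,6}; W {2,6,8}->{6,8}
Constraint 2 (Y != W) on D(Y)={1,2,5,6} D(W)={6,8}: no change
Constraint 3 (W != Y) on D(W)={6,8} D(Y)={1,2,5,6}: no change
So after all 3 constraints: D(Y) = {1,2,5,6}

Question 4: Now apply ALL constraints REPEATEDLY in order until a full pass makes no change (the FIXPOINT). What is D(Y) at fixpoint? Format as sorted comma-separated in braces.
Answer: {1,2,5,6}

Derivation:
pass 0 (initial): D(Y)={1,2,5,6,7}
pass 1: W {2,6,8}->{6,8}; Y {1,2,5,6,7}->{1,2,5,6}
pass 2: no change
Fixpoint after 2 passes: D(Y) = {1,2,5,6}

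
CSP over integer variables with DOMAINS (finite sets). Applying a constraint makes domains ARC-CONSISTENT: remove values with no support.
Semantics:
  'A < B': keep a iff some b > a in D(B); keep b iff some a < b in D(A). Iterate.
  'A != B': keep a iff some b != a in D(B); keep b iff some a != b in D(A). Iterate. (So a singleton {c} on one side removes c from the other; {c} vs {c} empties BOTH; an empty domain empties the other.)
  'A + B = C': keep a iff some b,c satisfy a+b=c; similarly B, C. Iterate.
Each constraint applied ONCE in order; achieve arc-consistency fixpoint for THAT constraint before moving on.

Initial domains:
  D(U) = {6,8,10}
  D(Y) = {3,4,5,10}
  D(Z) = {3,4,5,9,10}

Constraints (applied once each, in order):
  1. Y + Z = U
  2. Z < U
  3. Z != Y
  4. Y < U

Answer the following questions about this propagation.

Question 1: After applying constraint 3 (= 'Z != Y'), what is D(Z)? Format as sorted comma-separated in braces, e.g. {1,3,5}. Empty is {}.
Answer: {3,4,5}

Derivation:
Constraint 1 (Y + Z = U) on D(Y)={3,4,5,10} D(Z)={3,4,5,9,10} D(U)={6,8,10}: Y {3,4,5,10}->{3,4,5}; Z {3,4,5,9,10}->{3,4,5}
Constraint 2 (Z < U) on D(Z)={3,4,5} D(U)={6,8,10}: no change
Constraint 3 (Z != Y) on D(Z)={3,4,5} D(Y)={3,4,5}: no change
So after constraint 3: D(Z) = {3,4,5}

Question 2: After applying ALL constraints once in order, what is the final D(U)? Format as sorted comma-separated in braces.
Answer: {6,8,10}

Derivation:
Constraint 1 (Y + Z = U) on D(Y)={3,4,5,10} D(Z)={3,4,5,9,10} D(U)={6,8,10}: Y {3,4,5,10}->{3,4,5}; Z {3,4,5,9,10}->{3,4,5}
Constraint 2 (Z < U) on D(Z)={3,4,5} D(U)={6,8,10}: no change
Constraint 3 (Z != Y) on D(Z)={3,4,5} D(Y)={3,4,5}: no change
Constraint 4 (Y < U) on D(Y)={3,4,5} D(U)={6,8,10}: no change
So after all 4 constraints: D(U) = {6,8,10}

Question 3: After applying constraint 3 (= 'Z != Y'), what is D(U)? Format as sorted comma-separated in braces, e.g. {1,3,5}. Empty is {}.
Answer: {6,8,10}

Derivation:
Constraint 1 (Y + Z = U) on D(Y)={3,4,5,10} D(Z)={3,4,5,9,10} D(U)={6,8,10}: Y {3,4,5,10}->{3,4,5}; Z {3,4,5,9,10}->{3,4,5}
Constraint 2 (Z < U) on D(Z)={3,4,5} D(U)={6,8,10}: no change
Constraint 3 (Z != Y) on D(Z)={3,4,5} D(Y)={3,4,5}: no change
So after constraint 3: D(U) = {6,8,10}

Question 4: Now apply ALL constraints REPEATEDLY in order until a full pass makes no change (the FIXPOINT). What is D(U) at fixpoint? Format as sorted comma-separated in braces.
Answer: {6,8,10}

Derivation:
pass 0 (initial): D(U)={6,8,10}
pass 1: Y {3,4,5,10}->{3,4,5}; Z {3,4,5,9,10}->{3,4,5}
pass 2: no change
Fixpoint after 2 passes: D(U) = {6,8,10}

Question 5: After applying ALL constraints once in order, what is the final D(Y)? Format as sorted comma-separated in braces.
Answer: {3,4,5}

Derivation:
Constraint 1 (Y + Z = U) on D(Y)={3,4,5,10} D(Z)={3,4,5,9,10} D(U)={6,8,10}: Y {3,4,5,10}->{3,4,5}; Z {3,4,5,9,10}->{3,4,5}
Constraint 2 (Z < U) on D(Z)={3,4,5} D(U)={6,8,10}: no change
Constraint 3 (Z != Y) on D(Z)={3,4,5} D(Y)={3,4,5}: no change
Constraint 4 (Y < U) on D(Y)={3,4,5} D(U)={6,8,10}: no change
So after all 4 constraints: D(Y) = {3,4,5}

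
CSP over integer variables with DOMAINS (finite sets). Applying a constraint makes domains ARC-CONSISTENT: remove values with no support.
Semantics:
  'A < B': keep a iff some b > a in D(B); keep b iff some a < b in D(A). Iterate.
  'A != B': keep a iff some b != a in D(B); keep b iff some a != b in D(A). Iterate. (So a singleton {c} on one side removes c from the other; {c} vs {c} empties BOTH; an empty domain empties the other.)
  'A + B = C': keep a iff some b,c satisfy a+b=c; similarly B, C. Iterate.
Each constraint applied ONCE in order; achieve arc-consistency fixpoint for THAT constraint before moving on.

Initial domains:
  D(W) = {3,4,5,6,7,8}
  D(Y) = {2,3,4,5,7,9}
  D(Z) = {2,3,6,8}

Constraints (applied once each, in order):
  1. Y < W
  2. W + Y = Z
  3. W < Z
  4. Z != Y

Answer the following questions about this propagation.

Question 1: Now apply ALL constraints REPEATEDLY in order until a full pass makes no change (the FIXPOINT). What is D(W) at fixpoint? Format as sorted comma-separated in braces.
pass 0 (initial): D(W)={3,4,5,6,7,8}
pass 1: W {3,4,5,6,7,8}->{3,4,5,6}; Y {2,3,4,5,7,9}->{2,3,4,5}; Z {2,3,6,8}->{6,8}
pass 2: no change
Fixpoint after 2 passes: D(W) = {3,4,5,6}

Answer: {3,4,5,6}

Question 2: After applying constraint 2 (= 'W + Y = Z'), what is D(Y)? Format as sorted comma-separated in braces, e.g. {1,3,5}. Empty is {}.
Answer: {2,3,4,5}

Derivation:
Constraint 1 (Y < W) on D(Y)={2,3,4,5,7,9} D(W)={3,4,5,6,7,8}: Y {2,3,4,5,7,9}->{2,3,4,5,7}
Constraint 2 (W + Y = Z) on D(W)={3,4,5,6,7,8} D(Y)={2,3,4,5,7} D(Z)={2,3,6,8}: W {3,4,5,6,7,8}->{3,4,5,6}; Y {2,3,4,5,7}->{2,3,4,5}; Z {2,3,6,8}->{6,8}
So after constraint 2: D(Y) = {2,3,4,5}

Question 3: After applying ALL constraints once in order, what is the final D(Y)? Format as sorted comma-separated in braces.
Answer: {2,3,4,5}

Derivation:
Constraint 1 (Y < W) on D(Y)={2,3,4,5,7,9} D(W)={3,4,5,6,7,8}: Y {2,3,4,5,7,9}->{2,3,4,5,7}
Constraint 2 (W + Y = Z) on D(W)={3,4,5,6,7,8} D(Y)={2,3,4,5,7} D(Z)={2,3,6,8}: W {3,4,5,6,7,8}->{3,4,5,6}; Y {2,3,4,5,7}->{2,3,4,5}; Z {2,3,6,8}->{6,8}
Constraint 3 (W < Z) on D(W)={3,4,5,6} D(Z)={6,8}: no change
Constraint 4 (Z != Y) on D(Z)={6,8} D(Y)={2,3,4,5}: no change
So after all 4 constraints: D(Y) = {2,3,4,5}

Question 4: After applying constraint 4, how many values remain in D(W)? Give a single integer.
Constraint 1 (Y < W) on D(Y)={2,3,4,5,7,9} D(W)={3,4,5,6,7,8}: Y {2,3,4,5,7,9}->{2,3,4,5,7}
Constraint 2 (W + Y = Z) on D(W)={3,4,5,6,7,8} D(Y)={2,3,4,5,7} D(Z)={2,3,6,8}: W {3,4,5,6,7,8}->{3,4,5,6}; Y {2,3,4,5,7}->{2,3,4,5}; Z {2,3,6,8}->{6,8}
Constraint 3 (W < Z) on D(W)={3,4,5,6} D(Z)={6,8}: no change
Constraint 4 (Z != Y) on D(Z)={6,8} D(Y)={2,3,4,5}: no change
So after constraint 4: D(W)={3,4,5,6}, size = 4

Answer: 4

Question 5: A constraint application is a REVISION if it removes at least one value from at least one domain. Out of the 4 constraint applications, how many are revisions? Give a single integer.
Answer: 2

Derivation:
Constraint 1 (Y < W) on D(Y)={2,3,4,5,7,9} D(W)={3,4,5,6,7,8}: Y {2,3,4,5,7,9}->{2,3,4,5,7} => REVISION
Constraint 2 (W + Y = Z) on D(W)={3,4,5,6,7,8} D(Y)={2,3,4,5,7} D(Z)={2,3,6,8}: W {3,4,5,6,7,8}->{3,4,5,6}; Y {2,3,4,5,7}->{2,3,4,5}; Z {2,3,6,8}->{6,8} => REVISION
Constraint 3 (W < Z) on D(W)={3,4,5,6} D(Z)={6,8}: no change => not a revision
Constraint 4 (Z != Y) on D(Z)={6,8} D(Y)={2,3,4,5}: no change => not a revision
Total revisions = 2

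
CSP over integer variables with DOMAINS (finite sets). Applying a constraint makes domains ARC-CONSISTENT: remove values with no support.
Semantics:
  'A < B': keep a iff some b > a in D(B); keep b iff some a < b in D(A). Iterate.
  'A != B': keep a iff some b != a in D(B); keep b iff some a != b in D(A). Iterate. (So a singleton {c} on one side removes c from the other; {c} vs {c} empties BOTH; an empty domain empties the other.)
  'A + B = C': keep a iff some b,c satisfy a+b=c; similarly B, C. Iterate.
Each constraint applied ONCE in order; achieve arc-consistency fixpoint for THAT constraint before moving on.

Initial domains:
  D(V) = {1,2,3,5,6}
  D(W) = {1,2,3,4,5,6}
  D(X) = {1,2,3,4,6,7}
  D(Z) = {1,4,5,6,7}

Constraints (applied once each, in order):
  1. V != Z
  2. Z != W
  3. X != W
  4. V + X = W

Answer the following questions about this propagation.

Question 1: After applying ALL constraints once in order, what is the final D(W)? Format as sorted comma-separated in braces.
Answer: {2,3,4,5,6}

Derivation:
Constraint 1 (V != Z) on D(V)={1,2,3,5,6} D(Z)={1,4,5,6,7}: no change
Constraint 2 (Z != W) on D(Z)={1,4,5,6,7} D(W)={1,2,3,4,5,6}: no change
Constraint 3 (X != W) on D(X)={1,2,3,4,6,7} D(W)={1,2,3,4,5,6}: no change
Constraint 4 (V + X = W) on D(V)={1,2,3,5,6} D(X)={1,2,3,4,6,7} D(W)={1,2,3,4,5,6}: V {1,2,3,5,6}->{1,2,3,5}; X {1,2,3,4,6,7}->{1,2,3,4}; W {1,2,3,4,5,6}->{2,3,4,5,6}
So after all 4 constraints: D(W) = {2,3,4,5,6}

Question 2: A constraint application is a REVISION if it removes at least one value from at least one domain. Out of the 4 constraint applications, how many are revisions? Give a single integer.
Answer: 1

Derivation:
Constraint 1 (V != Z) on D(V)={1,2,3,5,6} D(Z)={1,4,5,6,7}: no change => not a revision
Constraint 2 (Z != W) on D(Z)={1,4,5,6,7} D(W)={1,2,3,4,5,6}: no change => not a revision
Constraint 3 (X != W) on D(X)={1,2,3,4,6,7} D(W)={1,2,3,4,5,6}: no change => not a revision
Constraint 4 (V + X = W) on D(V)={1,2,3,5,6} D(X)={1,2,3,4,6,7} D(W)={1,2,3,4,5,6}: V {1,2,3,5,6}->{1,2,3,5}; X {1,2,3,4,6,7}->{1,2,3,4}; W {1,2,3,4,5,6}->{2,3,4,5,6} => REVISION
Total revisions = 1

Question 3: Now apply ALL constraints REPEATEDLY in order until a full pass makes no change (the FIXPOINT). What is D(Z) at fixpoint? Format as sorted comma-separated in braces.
pass 0 (initial): D(Z)={1,4,5,6,7}
pass 1: V {1,2,3,5,6}->{1,2,3,5}; W {1,2,3,4,5,6}->{2,3,4,5,6}; X {1,2,3,4,6,7}->{1,2,3,4}
pass 2: no change
Fixpoint after 2 passes: D(Z) = {1,4,5,6,7}

Answer: {1,4,5,6,7}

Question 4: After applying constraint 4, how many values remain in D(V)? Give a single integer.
Answer: 4

Derivation:
Constraint 1 (V != Z) on D(V)={1,2,3,5,6} D(Z)={1,4,5,6,7}: no change
Constraint 2 (Z != W) on D(Z)={1,4,5,6,7} D(W)={1,2,3,4,5,6}: no change
Constraint 3 (X != W) on D(X)={1,2,3,4,6,7} D(W)={1,2,3,4,5,6}: no change
Constraint 4 (V + X = W) on D(V)={1,2,3,5,6} D(X)={1,2,3,4,6,7} D(W)={1,2,3,4,5,6}: V {1,2,3,5,6}->{1,2,3,5}; X {1,2,3,4,6,7}->{1,2,3,4}; W {1,2,3,4,5,6}->{2,3,4,5,6}
So after constraint 4: D(V)={1,2,3,5}, size = 4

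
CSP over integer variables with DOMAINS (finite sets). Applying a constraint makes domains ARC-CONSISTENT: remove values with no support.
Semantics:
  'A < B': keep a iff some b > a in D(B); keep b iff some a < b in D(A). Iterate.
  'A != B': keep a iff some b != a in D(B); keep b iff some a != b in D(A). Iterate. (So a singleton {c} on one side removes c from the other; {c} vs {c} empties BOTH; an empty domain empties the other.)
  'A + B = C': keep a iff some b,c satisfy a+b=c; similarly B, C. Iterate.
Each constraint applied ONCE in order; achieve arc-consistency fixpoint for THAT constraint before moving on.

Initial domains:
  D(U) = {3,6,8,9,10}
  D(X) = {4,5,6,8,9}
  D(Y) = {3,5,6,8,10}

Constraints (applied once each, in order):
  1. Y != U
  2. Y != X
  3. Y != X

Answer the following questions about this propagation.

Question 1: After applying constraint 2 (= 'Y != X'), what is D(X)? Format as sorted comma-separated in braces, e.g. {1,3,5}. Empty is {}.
Constraint 1 (Y != U) on D(Y)={3,5,6,8,10} D(U)={3,6,8,9,10}: no change
Constraint 2 (Y != X) on D(Y)={3,5,6,8,10} D(X)={4,5,6,8,9}: no change
So after constraint 2: D(X) = {4,5,6,8,9}

Answer: {4,5,6,8,9}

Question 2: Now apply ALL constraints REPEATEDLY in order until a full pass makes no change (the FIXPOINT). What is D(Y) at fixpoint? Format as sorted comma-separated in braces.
Answer: {3,5,6,8,10}

Derivation:
pass 0 (initial): D(Y)={3,5,6,8,10}
pass 1: no change
Fixpoint after 1 passes: D(Y) = {3,5,6,8,10}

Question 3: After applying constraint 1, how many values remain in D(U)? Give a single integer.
Constraint 1 (Y != U) on D(Y)={3,5,6,8,10} D(U)={3,6,8,9,10}: no change
So after constraint 1: D(U)={3,6,8,9,10}, size = 5

Answer: 5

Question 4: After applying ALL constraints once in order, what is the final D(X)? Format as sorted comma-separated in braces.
Answer: {4,5,6,8,9}

Derivation:
Constraint 1 (Y != U) on D(Y)={3,5,6,8,10} D(U)={3,6,8,9,10}: no change
Constraint 2 (Y != X) on D(Y)={3,5,6,8,10} D(X)={4,5,6,8,9}: no change
Constraint 3 (Y != X) on D(Y)={3,5,6,8,10} D(X)={4,5,6,8,9}: no change
So after all 3 constraints: D(X) = {4,5,6,8,9}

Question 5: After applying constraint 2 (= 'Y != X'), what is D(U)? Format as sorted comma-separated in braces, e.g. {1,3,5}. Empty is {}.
Constraint 1 (Y != U) on D(Y)={3,5,6,8,10} D(U)={3,6,8,9,10}: no change
Constraint 2 (Y != X) on D(Y)={3,5,6,8,10} D(X)={4,5,6,8,9}: no change
So after constraint 2: D(U) = {3,6,8,9,10}

Answer: {3,6,8,9,10}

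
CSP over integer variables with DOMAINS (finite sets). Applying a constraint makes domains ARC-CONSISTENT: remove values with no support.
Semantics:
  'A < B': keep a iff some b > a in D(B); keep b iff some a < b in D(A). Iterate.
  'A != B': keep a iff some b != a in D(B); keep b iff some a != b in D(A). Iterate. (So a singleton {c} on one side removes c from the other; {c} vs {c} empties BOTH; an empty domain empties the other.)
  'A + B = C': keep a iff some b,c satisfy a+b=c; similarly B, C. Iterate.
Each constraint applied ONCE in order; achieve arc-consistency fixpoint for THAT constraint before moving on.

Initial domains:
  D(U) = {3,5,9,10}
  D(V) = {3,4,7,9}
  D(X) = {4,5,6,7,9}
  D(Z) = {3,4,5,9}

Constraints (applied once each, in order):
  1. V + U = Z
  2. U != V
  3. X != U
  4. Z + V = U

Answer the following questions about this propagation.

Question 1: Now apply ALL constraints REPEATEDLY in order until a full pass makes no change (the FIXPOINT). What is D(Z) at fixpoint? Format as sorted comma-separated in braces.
pass 0 (initial): D(Z)={3,4,5,9}
pass 1: U {3,5,9,10}->{}; V {3,4,7,9}->{}; X {4,5,6,7,9}->{4,6,7,9}; Z {3,4,5,9}->{}
pass 2: X {4,6,7,9}->{}
pass 3: no change
Fixpoint after 3 passes: D(Z) = {}

Answer: {}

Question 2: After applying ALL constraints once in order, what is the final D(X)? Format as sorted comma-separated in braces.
Answer: {4,6,7,9}

Derivation:
Constraint 1 (V + U = Z) on D(V)={3,4,7,9} D(U)={3,5,9,10} D(Z)={3,4,5,9}: V {3,4,7,9}->{4}; U {3,5,9,10}->{5}; Z {3,4,5,9}->{9}
Constraint 2 (U != V) on D(U)={5} D(V)={4}: no change
Constraint 3 (X != U) on D(X)={4,5,6,7,9} D(U)={5}: X {4,5,6,7,9}->{4,6,7,9}
Constraint 4 (Z + V = U) on D(Z)={9} D(V)={4} D(U)={5}: Z {9}->{}; V {4}->{}; U {5}->{}
So after all 4 constraints: D(X) = {4,6,7,9}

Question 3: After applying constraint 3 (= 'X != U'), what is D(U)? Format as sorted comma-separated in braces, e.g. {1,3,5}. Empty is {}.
Constraint 1 (V + U = Z) on D(V)={3,4,7,9} D(U)={3,5,9,10} D(Z)={3,4,5,9}: V {3,4,7,9}->{4}; U {3,5,9,10}->{5}; Z {3,4,5,9}->{9}
Constraint 2 (U != V) on D(U)={5} D(V)={4}: no change
Constraint 3 (X != U) on D(X)={4,5,6,7,9} D(U)={5}: X {4,5,6,7,9}->{4,6,7,9}
So after constraint 3: D(U) = {5}

Answer: {5}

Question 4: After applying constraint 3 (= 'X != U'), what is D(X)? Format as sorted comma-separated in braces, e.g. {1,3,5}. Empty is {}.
Answer: {4,6,7,9}

Derivation:
Constraint 1 (V + U = Z) on D(V)={3,4,7,9} D(U)={3,5,9,10} D(Z)={3,4,5,9}: V {3,4,7,9}->{4}; U {3,5,9,10}->{5}; Z {3,4,5,9}->{9}
Constraint 2 (U != V) on D(U)={5} D(V)={4}: no change
Constraint 3 (X != U) on D(X)={4,5,6,7,9} D(U)={5}: X {4,5,6,7,9}->{4,6,7,9}
So after constraint 3: D(X) = {4,6,7,9}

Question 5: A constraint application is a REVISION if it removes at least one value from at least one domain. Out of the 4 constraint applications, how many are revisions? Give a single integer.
Constraint 1 (V + U = Z) on D(V)={3,4,7,9} D(U)={3,5,9,10} D(Z)={3,4,5,9}: V {3,4,7,9}->{4}; U {3,5,9,10}->{5}; Z {3,4,5,9}->{9} => REVISION
Constraint 2 (U != V) on D(U)={5} D(V)={4}: no change => not a revision
Constraint 3 (X != U) on D(X)={4,5,6,7,9} D(U)={5}: X {4,5,6,7,9}->{4,6,7,9} => REVISION
Constraint 4 (Z + V = U) on D(Z)={9} D(V)={4} D(U)={5}: Z {9}->{}; V {4}->{}; U {5}->{} => REVISION
Total revisions = 3

Answer: 3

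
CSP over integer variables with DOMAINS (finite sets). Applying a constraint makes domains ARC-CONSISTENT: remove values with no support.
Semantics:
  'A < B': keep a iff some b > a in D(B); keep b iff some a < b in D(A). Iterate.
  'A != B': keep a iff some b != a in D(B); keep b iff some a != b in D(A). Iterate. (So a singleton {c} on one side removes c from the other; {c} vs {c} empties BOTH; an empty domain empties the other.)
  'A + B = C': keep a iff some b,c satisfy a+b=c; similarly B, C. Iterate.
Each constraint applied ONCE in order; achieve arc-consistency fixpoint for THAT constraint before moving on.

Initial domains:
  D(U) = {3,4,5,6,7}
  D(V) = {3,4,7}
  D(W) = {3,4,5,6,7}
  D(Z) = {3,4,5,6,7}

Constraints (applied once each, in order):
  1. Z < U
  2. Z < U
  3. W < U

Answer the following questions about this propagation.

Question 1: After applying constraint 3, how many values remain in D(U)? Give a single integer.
Answer: 4

Derivation:
Constraint 1 (Z < U) on D(Z)={3,4,5,6,7} D(U)={3,4,5,6,7}: Z {3,4,5,6,7}->{3,4,5,6}; U {3,4,5,6,7}->{4,5,6,7}
Constraint 2 (Z < U) on D(Z)={3,4,5,6} D(U)={4,5,6,7}: no change
Constraint 3 (W < U) on D(W)={3,4,5,6,7} D(U)={4,5,6,7}: W {3,4,5,6,7}->{3,4,5,6}
So after constraint 3: D(U)={4,5,6,7}, size = 4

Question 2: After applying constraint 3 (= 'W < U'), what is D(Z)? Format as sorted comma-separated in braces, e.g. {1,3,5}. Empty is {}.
Constraint 1 (Z < U) on D(Z)={3,4,5,6,7} D(U)={3,4,5,6,7}: Z {3,4,5,6,7}->{3,4,5,6}; U {3,4,5,6,7}->{4,5,6,7}
Constraint 2 (Z < U) on D(Z)={3,4,5,6} D(U)={4,5,6,7}: no change
Constraint 3 (W < U) on D(W)={3,4,5,6,7} D(U)={4,5,6,7}: W {3,4,5,6,7}->{3,4,5,6}
So after constraint 3: D(Z) = {3,4,5,6}

Answer: {3,4,5,6}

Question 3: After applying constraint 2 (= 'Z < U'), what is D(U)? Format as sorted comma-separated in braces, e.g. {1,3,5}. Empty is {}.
Answer: {4,5,6,7}

Derivation:
Constraint 1 (Z < U) on D(Z)={3,4,5,6,7} D(U)={3,4,5,6,7}: Z {3,4,5,6,7}->{3,4,5,6}; U {3,4,5,6,7}->{4,5,6,7}
Constraint 2 (Z < U) on D(Z)={3,4,5,6} D(U)={4,5,6,7}: no change
So after constraint 2: D(U) = {4,5,6,7}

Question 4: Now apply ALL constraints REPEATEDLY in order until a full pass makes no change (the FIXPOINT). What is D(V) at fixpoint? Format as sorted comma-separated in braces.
Answer: {3,4,7}

Derivation:
pass 0 (initial): D(V)={3,4,7}
pass 1: U {3,4,5,6,7}->{4,5,6,7}; W {3,4,5,6,7}->{3,4,5,6}; Z {3,4,5,6,7}->{3,4,5,6}
pass 2: no change
Fixpoint after 2 passes: D(V) = {3,4,7}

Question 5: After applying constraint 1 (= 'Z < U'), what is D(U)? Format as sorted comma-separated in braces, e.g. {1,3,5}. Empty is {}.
Answer: {4,5,6,7}

Derivation:
Constraint 1 (Z < U) on D(Z)={3,4,5,6,7} D(U)={3,4,5,6,7}: Z {3,4,5,6,7}->{3,4,5,6}; U {3,4,5,6,7}->{4,5,6,7}
So after constraint 1: D(U) = {4,5,6,7}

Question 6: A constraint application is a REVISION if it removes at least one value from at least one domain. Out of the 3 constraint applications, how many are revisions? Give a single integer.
Answer: 2

Derivation:
Constraint 1 (Z < U) on D(Z)={3,4,5,6,7} D(U)={3,4,5,6,7}: Z {3,4,5,6,7}->{3,4,5,6}; U {3,4,5,6,7}->{4,5,6,7} => REVISION
Constraint 2 (Z < U) on D(Z)={3,4,5,6} D(U)={4,5,6,7}: no change => not a revision
Constraint 3 (W < U) on D(W)={3,4,5,6,7} D(U)={4,5,6,7}: W {3,4,5,6,7}->{3,4,5,6} => REVISION
Total revisions = 2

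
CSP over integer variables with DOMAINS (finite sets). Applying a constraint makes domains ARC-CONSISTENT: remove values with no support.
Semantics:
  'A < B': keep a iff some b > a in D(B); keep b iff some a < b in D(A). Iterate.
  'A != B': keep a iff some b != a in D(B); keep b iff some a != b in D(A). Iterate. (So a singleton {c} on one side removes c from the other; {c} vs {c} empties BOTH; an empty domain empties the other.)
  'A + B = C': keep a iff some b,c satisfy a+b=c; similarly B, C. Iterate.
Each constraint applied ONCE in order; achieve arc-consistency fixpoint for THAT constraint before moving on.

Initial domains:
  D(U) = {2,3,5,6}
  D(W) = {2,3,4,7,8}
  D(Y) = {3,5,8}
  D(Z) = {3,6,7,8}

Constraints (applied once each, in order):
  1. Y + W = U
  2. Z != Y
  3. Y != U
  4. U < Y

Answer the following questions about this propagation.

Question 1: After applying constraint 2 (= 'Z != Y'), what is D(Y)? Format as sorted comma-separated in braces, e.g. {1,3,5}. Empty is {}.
Constraint 1 (Y + W = U) on D(Y)={3,5,8} D(W)={2,3,4,7,8} D(U)={2,3,5,6}: Y {3,5,8}->{3}; W {2,3,4,7,8}->{2,3}; U {2,3,5,6}->{5,6}
Constraint 2 (Z != Y) on D(Z)={3,6,7,8} D(Y)={3}: Z {3,6,7,8}->{6,7,8}
So after constraint 2: D(Y) = {3}

Answer: {3}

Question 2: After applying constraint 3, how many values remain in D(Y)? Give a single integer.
Constraint 1 (Y + W = U) on D(Y)={3,5,8} D(W)={2,3,4,7,8} D(U)={2,3,5,6}: Y {3,5,8}->{3}; W {2,3,4,7,8}->{2,3}; U {2,3,5,6}->{5,6}
Constraint 2 (Z != Y) on D(Z)={3,6,7,8} D(Y)={3}: Z {3,6,7,8}->{6,7,8}
Constraint 3 (Y != U) on D(Y)={3} D(U)={5,6}: no change
So after constraint 3: D(Y)={3}, size = 1

Answer: 1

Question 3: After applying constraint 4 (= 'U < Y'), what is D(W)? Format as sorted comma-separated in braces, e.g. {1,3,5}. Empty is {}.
Answer: {2,3}

Derivation:
Constraint 1 (Y + W = U) on D(Y)={3,5,8} D(W)={2,3,4,7,8} D(U)={2,3,5,6}: Y {3,5,8}->{3}; W {2,3,4,7,8}->{2,3}; U {2,3,5,6}->{5,6}
Constraint 2 (Z != Y) on D(Z)={3,6,7,8} D(Y)={3}: Z {3,6,7,8}->{6,7,8}
Constraint 3 (Y != U) on D(Y)={3} D(U)={5,6}: no change
Constraint 4 (U < Y) on D(U)={5,6} D(Y)={3}: U {5,6}->{}; Y {3}->{}
So after constraint 4: D(W) = {2,3}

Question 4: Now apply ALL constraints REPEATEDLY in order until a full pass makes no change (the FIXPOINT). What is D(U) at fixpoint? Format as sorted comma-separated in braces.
pass 0 (initial): D(U)={2,3,5,6}
pass 1: U {2,3,5,6}->{}; W {2,3,4,7,8}->{2,3}; Y {3,5,8}->{}; Z {3,6,7,8}->{6,7,8}
pass 2: W {2,3}->{}; Z {6,7,8}->{}
pass 3: no change
Fixpoint after 3 passes: D(U) = {}

Answer: {}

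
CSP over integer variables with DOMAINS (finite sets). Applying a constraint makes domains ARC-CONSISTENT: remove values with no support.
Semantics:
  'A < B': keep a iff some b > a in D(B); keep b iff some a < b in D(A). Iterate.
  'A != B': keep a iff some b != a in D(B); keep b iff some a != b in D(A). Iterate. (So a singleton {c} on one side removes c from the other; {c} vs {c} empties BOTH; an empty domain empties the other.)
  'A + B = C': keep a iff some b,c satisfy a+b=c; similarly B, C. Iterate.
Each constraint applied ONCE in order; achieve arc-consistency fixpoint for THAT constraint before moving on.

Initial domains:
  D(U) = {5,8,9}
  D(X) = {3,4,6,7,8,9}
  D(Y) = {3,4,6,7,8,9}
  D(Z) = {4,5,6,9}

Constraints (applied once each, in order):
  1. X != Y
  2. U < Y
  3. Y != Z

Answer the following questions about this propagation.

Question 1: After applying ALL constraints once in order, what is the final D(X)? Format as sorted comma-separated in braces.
Answer: {3,4,6,7,8,9}

Derivation:
Constraint 1 (X != Y) on D(X)={3,4,6,7,8,9} D(Y)={3,4,6,7,8,9}: no change
Constraint 2 (U < Y) on D(U)={5,8,9} D(Y)={3,4,6,7,8,9}: U {5,8,9}->{5,8}; Y {3,4,6,7,8,9}->{6,7,8,9}
Constraint 3 (Y != Z) on D(Y)={6,7,8,9} D(Z)={4,5,6,9}: no change
So after all 3 constraints: D(X) = {3,4,6,7,8,9}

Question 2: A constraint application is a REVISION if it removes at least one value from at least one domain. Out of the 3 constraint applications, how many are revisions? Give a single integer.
Constraint 1 (X != Y) on D(X)={3,4,6,7,8,9} D(Y)={3,4,6,7,8,9}: no change => not a revision
Constraint 2 (U < Y) on D(U)={5,8,9} D(Y)={3,4,6,7,8,9}: U {5,8,9}->{5,8}; Y {3,4,6,7,8,9}->{6,7,8,9} => REVISION
Constraint 3 (Y != Z) on D(Y)={6,7,8,9} D(Z)={4,5,6,9}: no change => not a revision
Total revisions = 1

Answer: 1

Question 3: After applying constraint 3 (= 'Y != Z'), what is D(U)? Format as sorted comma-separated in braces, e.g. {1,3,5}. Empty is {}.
Constraint 1 (X != Y) on D(X)={3,4,6,7,8,9} D(Y)={3,4,6,7,8,9}: no change
Constraint 2 (U < Y) on D(U)={5,8,9} D(Y)={3,4,6,7,8,9}: U {5,8,9}->{5,8}; Y {3,4,6,7,8,9}->{6,7,8,9}
Constraint 3 (Y != Z) on D(Y)={6,7,8,9} D(Z)={4,5,6,9}: no change
So after constraint 3: D(U) = {5,8}

Answer: {5,8}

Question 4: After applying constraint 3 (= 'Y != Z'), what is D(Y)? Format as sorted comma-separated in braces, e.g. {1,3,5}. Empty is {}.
Constraint 1 (X != Y) on D(X)={3,4,6,7,8,9} D(Y)={3,4,6,7,8,9}: no change
Constraint 2 (U < Y) on D(U)={5,8,9} D(Y)={3,4,6,7,8,9}: U {5,8,9}->{5,8}; Y {3,4,6,7,8,9}->{6,7,8,9}
Constraint 3 (Y != Z) on D(Y)={6,7,8,9} D(Z)={4,5,6,9}: no change
So after constraint 3: D(Y) = {6,7,8,9}

Answer: {6,7,8,9}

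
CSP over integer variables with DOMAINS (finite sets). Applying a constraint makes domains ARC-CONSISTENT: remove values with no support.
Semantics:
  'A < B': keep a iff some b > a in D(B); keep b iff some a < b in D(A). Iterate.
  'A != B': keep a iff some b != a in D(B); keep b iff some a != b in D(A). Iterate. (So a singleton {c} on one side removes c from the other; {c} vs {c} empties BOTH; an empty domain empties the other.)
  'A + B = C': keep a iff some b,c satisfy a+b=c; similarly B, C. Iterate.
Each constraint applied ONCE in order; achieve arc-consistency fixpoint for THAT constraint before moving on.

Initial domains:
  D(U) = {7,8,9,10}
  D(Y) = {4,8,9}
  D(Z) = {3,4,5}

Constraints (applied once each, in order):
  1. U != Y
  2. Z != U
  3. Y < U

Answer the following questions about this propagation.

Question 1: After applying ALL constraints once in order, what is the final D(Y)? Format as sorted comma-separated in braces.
Answer: {4,8,9}

Derivation:
Constraint 1 (U != Y) on D(U)={7,8,9,10} D(Y)={4,8,9}: no change
Constraint 2 (Z != U) on D(Z)={3,4,5} D(U)={7,8,9,10}: no change
Constraint 3 (Y < U) on D(Y)={4,8,9} D(U)={7,8,9,10}: no change
So after all 3 constraints: D(Y) = {4,8,9}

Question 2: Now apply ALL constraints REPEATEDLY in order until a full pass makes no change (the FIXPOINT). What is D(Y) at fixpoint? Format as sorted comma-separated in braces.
Answer: {4,8,9}

Derivation:
pass 0 (initial): D(Y)={4,8,9}
pass 1: no change
Fixpoint after 1 passes: D(Y) = {4,8,9}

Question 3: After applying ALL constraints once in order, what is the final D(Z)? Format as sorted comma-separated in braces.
Constraint 1 (U != Y) on D(U)={7,8,9,10} D(Y)={4,8,9}: no change
Constraint 2 (Z != U) on D(Z)={3,4,5} D(U)={7,8,9,10}: no change
Constraint 3 (Y < U) on D(Y)={4,8,9} D(U)={7,8,9,10}: no change
So after all 3 constraints: D(Z) = {3,4,5}

Answer: {3,4,5}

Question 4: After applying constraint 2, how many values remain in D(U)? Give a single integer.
Constraint 1 (U != Y) on D(U)={7,8,9,10} D(Y)={4,8,9}: no change
Constraint 2 (Z != U) on D(Z)={3,4,5} D(U)={7,8,9,10}: no change
So after constraint 2: D(U)={7,8,9,10}, size = 4

Answer: 4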